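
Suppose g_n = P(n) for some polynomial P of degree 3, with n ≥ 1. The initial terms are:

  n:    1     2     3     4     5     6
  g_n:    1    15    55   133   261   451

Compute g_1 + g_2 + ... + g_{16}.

38096

1st diffs: 14, 40, 78, 128, 190.
2nd diffs: 26, 38, 50, 62.
3rd diffs: 12, 12, 12 (constant).
Newton forward-difference form: g_n = 1 + 14·C(n-1,1) + 26·C(n-1,2) + 12·C(n-1,3).
Continuing: …, 715, 1065, 1513, 2071, …, g_{16} = 8401.
Summing n = 1..16 (16 terms) gives 38096.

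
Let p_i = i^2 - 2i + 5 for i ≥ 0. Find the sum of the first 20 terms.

Over i = 0..19: Σi = 190, Σi² = 2470.
Total = (1)·2470 + (-2)·190 + (5)·20 = 2190.

2190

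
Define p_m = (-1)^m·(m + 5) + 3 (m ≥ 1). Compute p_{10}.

(-1)^10 = 1; m + 5 at m=10 is 15; so p_{10} = 18.

18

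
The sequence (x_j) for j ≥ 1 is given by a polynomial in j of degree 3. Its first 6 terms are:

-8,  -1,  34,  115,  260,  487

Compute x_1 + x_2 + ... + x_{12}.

1st diffs: 7, 35, 81, 145, 227.
2nd diffs: 28, 46, 64, 82.
3rd diffs: 18, 18, 18 (constant).
So x_j = 3j^3 - 4j^2 - 2j - 5.
Continuing: …, 814, 1259, 1840, 2575, …, x_{12} = 4579.
Summing j = 1..12 (12 terms) gives 15436.

15436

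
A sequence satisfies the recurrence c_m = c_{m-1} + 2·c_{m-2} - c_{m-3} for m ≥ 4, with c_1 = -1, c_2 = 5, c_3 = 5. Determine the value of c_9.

249

Applying the relation repeatedly:
c_4 = 16;  c_5 = 21;  c_6 = 48;  c_7 = 74;  c_8 = 149;  c_9 = 249.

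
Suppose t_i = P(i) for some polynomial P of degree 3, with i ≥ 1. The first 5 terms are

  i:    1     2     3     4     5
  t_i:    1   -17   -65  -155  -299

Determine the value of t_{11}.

1st diffs: -18, -48, -90, -144.
2nd diffs: -30, -42, -54.
3rd diffs: -12, -12 (constant).
Newton forward-difference form: t_i = 1 + (-18)·C(i-1,1) + (-30)·C(i-1,2) + (-12)·C(i-1,3).
At i = 11: i-1 = 10, so t_{11} = 1 - 180 - 1350 - 1440 = -2969.

-2969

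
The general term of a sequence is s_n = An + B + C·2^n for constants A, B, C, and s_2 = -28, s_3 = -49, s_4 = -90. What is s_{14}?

-81940

At n = 2, 3, 4: 2A + B + 4C = -28; 3A + B + 8C = -49; 4A + B + 16C = -90.
Subtracting the first from the second: A + 4C = -21.
Subtracting the second from the third: A + 8C = -41.
Solving: C = -5, A = -1, then B = -6.
Hence s_{14} = -1·14 + (-6) + (-5)·16384 = -81940.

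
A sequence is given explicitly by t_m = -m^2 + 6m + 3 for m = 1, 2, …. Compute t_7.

t_7 = -1·7^2 + 6·7 + 3 = -4.

-4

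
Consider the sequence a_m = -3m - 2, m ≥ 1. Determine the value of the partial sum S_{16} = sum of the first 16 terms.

-440

Over m = 1..16: Σm = 136.
Total = (-3)·136 + (-2)·16 = -440.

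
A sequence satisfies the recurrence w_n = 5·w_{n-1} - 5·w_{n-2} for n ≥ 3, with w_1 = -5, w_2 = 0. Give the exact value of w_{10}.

Iterate the recurrence:
w_3 = 25, w_4 = 125, w_5 = 500, w_6 = 1875, w_7 = 6875, w_8 = 25000, w_9 = 90625, w_{10} = 328125.

328125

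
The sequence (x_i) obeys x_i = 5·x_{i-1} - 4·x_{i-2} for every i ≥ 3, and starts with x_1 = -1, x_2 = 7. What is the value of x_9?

174759

Step forward from the initial values:
x_3 = 39  x_4 = 167  x_5 = 679  x_6 = 2727  x_7 = 10919  x_8 = 43687  x_9 = 174759.
(Characteristic roots are 4 and 1.)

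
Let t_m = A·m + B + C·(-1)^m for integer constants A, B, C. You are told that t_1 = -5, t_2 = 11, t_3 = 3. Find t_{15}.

Plug in m = 1, 2, 3: A + B - C = -5; 2A + B + C = 11; 3A + B - C = 3.
Subtracting the first from the second: A + 2C = 16.
Subtracting the second from the third: A - 2C = -8.
Solving: C = 6, A = 4, then B = -3.
Therefore t_{15} = 60 + (-3) + 6·(-1) = 51.

51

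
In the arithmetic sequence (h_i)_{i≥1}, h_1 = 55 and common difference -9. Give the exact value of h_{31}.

-215

h_i = 55 + (i - 1)·(-9).
h_{31} = 55 + 30·(-9) = -215.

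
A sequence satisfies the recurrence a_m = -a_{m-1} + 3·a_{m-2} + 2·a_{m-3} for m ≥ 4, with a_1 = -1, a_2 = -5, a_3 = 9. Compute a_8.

-403

Iterate the recurrence:
a_4 = -26;  a_5 = 43;  a_6 = -103;  a_7 = 180;  a_8 = -403.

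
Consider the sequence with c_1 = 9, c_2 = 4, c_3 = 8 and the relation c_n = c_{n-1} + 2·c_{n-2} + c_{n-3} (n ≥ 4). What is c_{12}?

Applying the relation repeatedly:
c_4 = 25;  c_5 = 45;  c_6 = 103;  c_7 = 218;  c_8 = 469;  c_9 = 1008;  c_{10} = 2164;  c_{11} = 4649;  c_{12} = 9985.

9985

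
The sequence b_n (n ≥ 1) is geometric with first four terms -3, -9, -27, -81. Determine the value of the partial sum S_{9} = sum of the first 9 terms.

Common ratio r = 3.
b_n = (-3)·3^(n-1).
S = (-3)·(3^9 - 1)/(3 - 1) = (-3)·(19683 - 1)/(2) = -29523.

-29523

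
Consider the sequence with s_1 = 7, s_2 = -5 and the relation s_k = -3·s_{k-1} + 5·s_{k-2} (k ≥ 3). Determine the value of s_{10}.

Compute successive terms:
s_3 = 50, s_4 = -175, s_5 = 775, s_6 = -3200, s_7 = 13475, s_8 = -56425, s_9 = 236650, s_{10} = -992075.

-992075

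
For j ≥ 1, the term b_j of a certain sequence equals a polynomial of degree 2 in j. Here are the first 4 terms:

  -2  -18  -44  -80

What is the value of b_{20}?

1st diffs: -16, -26, -36.
2nd diffs: -10, -10 (constant).
Newton forward-difference form: b_j = -2 + (-16)·C(j-1,1) + (-10)·C(j-1,2).
At j = 20: j-1 = 19, so b_{20} = -2 - 304 - 1710 = -2016.

-2016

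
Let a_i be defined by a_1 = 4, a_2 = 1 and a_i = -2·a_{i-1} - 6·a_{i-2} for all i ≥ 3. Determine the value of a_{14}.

508096

Step forward from the initial values:
a_3 = -26; a_4 = 46; a_5 = 64; …; a_{11} = 30304; a_{12} = -72224; a_{13} = -37376; a_{14} = 508096.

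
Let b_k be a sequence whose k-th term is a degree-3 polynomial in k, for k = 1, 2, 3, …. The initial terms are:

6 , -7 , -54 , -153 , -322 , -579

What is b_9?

1st diffs: -13, -47, -99, -169, -257.
2nd diffs: -34, -52, -70, -88.
3rd diffs: -18, -18, -18 (constant).
Newton forward-difference form: b_k = 6 + (-13)·C(k-1,1) + (-34)·C(k-1,2) + (-18)·C(k-1,3).
At k = 9: k-1 = 8, so b_9 = 6 - 104 - 952 - 1008 = -2058.

-2058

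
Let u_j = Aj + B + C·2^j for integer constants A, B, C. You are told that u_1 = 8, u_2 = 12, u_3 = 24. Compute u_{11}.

Plug in j = 1, 2, 3: A + B + 2C = 8; 2A + B + 4C = 12; 3A + B + 8C = 24.
Subtracting the first from the second: A + 2C = 4.
Subtracting the second from the third: A + 4C = 12.
Solving: C = 4, A = -4, then B = 4.
Therefore u_{11} = -44 + 4 + 4·2048 = 8152.

8152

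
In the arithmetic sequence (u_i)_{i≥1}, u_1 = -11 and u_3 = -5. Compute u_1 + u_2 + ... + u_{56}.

4004

Common difference d = (-5 - (-11)) / (3 - 1) = 3.
u_i = -11 + (i - 1)·3.
u_{56} = 154; S = 56·(-11 + 154)/2 = 4004.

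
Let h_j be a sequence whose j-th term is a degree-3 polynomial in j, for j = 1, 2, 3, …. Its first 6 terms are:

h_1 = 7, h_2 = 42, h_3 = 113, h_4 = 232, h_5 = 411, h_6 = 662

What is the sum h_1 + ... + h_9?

5859

1st diffs: 35, 71, 119, 179, 251.
2nd diffs: 36, 48, 60, 72.
3rd diffs: 12, 12, 12 (constant).
Newton forward-difference form: h_j = 7 + 35·C(j-1,1) + 36·C(j-1,2) + 12·C(j-1,3).
Continuing: 997, 1428, 1967.
Summing j = 1..9 (9 terms) gives 5859.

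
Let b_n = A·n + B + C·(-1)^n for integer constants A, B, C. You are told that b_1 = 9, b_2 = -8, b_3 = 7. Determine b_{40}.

The three given values yield: A + B - C = 9; 2A + B + C = -8; 3A + B - C = 7.
Subtracting the first from the second: A + 2C = -17.
Subtracting the second from the third: A - 2C = 15.
Solving: C = -8, A = -1, then B = 2.
So b_n = -1·n + 2 + (-8)·(-1)^n; at n=40 this is -46.

-46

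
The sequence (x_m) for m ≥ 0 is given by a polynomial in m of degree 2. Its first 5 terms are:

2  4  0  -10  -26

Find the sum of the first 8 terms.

1st diffs: 2, -4, -10, -16.
2nd diffs: -6, -6, -6 (constant).
So x_m = -3m^2 + 5m + 2.
Continuing: -48, -76, -110.
Summing m = 0..7 (8 terms) gives -264.

-264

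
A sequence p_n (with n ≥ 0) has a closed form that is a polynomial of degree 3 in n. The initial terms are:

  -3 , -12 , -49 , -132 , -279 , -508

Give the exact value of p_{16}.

1st diffs: -9, -37, -83, -147, -229.
2nd diffs: -28, -46, -64, -82.
3rd diffs: -18, -18, -18 (constant).
Newton forward-difference form: p_n = -3 + (-9)·C(n,1) + (-28)·C(n,2) + (-18)·C(n,3).
At n = 16: n = 16, so p_{16} = -3 - 144 - 3360 - 10080 = -13587.

-13587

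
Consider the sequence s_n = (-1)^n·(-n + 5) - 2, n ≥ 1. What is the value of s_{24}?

(-1)^24 = 1; -n + 5 at n=24 is -19; so s_{24} = -21.

-21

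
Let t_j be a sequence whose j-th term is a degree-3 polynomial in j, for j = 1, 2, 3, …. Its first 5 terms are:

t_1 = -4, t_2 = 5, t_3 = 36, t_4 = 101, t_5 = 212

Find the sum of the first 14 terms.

20783

1st diffs: 9, 31, 65, 111.
2nd diffs: 22, 34, 46.
3rd diffs: 12, 12 (constant).
Newton forward-difference form: t_j = -4 + 9·C(j-1,1) + 22·C(j-1,2) + 12·C(j-1,3).
Continuing: …, 381, 620, 941, 1356, …, t_{14} = 5261.
Summing j = 1..14 (14 terms) gives 20783.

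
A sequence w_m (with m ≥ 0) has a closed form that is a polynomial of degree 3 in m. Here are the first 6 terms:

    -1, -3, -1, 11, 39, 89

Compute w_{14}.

1st diffs: -2, 2, 12, 28, 50.
2nd diffs: 4, 10, 16, 22.
3rd diffs: 6, 6, 6 (constant).
Newton forward-difference form: w_m = -1 + (-2)·C(m,1) + 4·C(m,2) + 6·C(m,3).
At m = 14: m = 14, so w_{14} = -1 - 28 + 364 + 2184 = 2519.

2519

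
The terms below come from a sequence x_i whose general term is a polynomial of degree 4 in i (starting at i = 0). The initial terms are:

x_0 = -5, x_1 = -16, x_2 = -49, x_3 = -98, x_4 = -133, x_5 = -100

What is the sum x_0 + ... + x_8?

1st diffs: -11, -33, -49, -35, 33.
2nd diffs: -22, -16, 14, 68.
3rd diffs: 6, 30, 54.
4th diffs: 24, 24 (constant).
So x_i = i^4 - 5i^3 - 3i^2 - 4i - 5.
Continuing: 79, 506, 1307.
Summing i = 0..8 (9 terms) gives 1491.

1491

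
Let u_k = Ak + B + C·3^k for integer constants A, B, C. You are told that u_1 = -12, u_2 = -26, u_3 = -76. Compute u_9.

-59020

Plug in k = 1, 2, 3: A + B + 3C = -12; 2A + B + 9C = -26; 3A + B + 27C = -76.
Subtracting the first from the second: A + 6C = -14.
Subtracting the second from the third: A + 18C = -50.
Solving: C = -3, A = 4, then B = -7.
So u_k = 4·k + (-7) + (-3)·3^k; at k=9 this is -59020.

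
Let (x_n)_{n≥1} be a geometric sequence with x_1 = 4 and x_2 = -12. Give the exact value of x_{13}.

2125764

Common ratio r = -3.
x_n = 4·(-3)^(n-1).
x_{13} = 4·(-3)^12 = 2125764.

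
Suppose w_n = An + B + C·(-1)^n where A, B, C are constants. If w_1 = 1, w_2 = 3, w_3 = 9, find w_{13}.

49

Write the equations: A + B - C = 1; 2A + B + C = 3; 3A + B - C = 9.
Subtracting the first from the second: A + 2C = 2.
Subtracting the second from the third: A - 2C = 6.
Solving: C = -1, A = 4, then B = -4.
Therefore w_{13} = 52 + (-4) + (-1)·(-1) = 49.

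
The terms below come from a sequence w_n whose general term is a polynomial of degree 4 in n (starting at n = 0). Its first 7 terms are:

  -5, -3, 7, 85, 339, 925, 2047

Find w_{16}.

121947

1st diffs: 2, 10, 78, 254, 586, 1122.
2nd diffs: 8, 68, 176, 332, 536.
3rd diffs: 60, 108, 156, 204.
4th diffs: 48, 48, 48 (constant).
So w_n = 2n^4 - 2n^3 - 4n^2 + 6n - 5.
Evaluating at n = 16 gives w_{16} = 121947.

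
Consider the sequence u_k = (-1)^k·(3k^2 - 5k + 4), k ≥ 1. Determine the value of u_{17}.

-786

(-1)^17 = -1; 3k^2 - 5k + 4 at k=17 is 786; so u_{17} = -786.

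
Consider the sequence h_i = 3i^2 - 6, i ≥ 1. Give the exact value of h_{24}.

1722

h_{24} = 3·24^2 - 6 = 1722.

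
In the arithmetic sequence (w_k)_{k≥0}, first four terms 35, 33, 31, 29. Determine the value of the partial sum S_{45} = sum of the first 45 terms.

Common difference d = -2.
w_k = 35 + (k - 0)·(-2).
w_{44} = -53; S = 45·(35 + (-53))/2 = -405.

-405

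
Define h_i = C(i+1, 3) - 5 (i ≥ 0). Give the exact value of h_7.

51

C(8, 3) = 56, so h_7 = 51.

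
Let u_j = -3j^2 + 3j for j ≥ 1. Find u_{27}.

-2106

u_{27} = -3·27^2 + 3·27 = -2106.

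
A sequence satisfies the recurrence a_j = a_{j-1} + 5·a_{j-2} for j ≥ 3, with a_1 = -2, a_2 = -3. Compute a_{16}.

-6984508

Compute successive terms:
a_3 = -13; a_4 = -28; a_5 = -93; …; a_{13} = -321938; a_{14} = -895803; a_{15} = -2505493; a_{16} = -6984508.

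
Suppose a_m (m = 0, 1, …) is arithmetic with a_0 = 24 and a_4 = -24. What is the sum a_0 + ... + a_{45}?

-11316

Common difference d = (-24 - 24) / (4 - 0) = -12.
a_m = 24 + (m - 0)·(-12).
a_{45} = -516; S = 46·(24 + (-516))/2 = -11316.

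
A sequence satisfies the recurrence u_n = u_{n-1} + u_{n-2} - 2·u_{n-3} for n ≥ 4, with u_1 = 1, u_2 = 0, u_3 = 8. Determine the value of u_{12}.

-44

Iterate the recurrence:
u_4 = 6; u_5 = 14; u_6 = 4; u_7 = 6; u_8 = -18; u_9 = -20; u_{10} = -50; u_{11} = -34; u_{12} = -44.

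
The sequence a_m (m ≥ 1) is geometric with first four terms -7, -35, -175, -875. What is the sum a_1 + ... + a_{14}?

-10681152342

Common ratio r = 5.
a_m = (-7)·5^(m-1).
S = (-7)·(5^14 - 1)/(5 - 1) = (-7)·(6103515625 - 1)/(4) = -10681152342.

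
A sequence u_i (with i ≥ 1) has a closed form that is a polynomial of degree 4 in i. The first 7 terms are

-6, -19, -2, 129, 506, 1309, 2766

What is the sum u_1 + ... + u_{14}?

1st diffs: -13, 17, 131, 377, 803, 1457.
2nd diffs: 30, 114, 246, 426, 654.
3rd diffs: 84, 132, 180, 228.
4th diffs: 48, 48, 48 (constant).
Newton forward-difference form: u_i = -6 + (-13)·C(i-1,1) + 30·C(i-1,2) + 84·C(i-1,3) + 48·C(i-1,4).
Continuing: …, 5153, 8794, 14061, 21374, …, u_{14} = 60509.
Summing i = 1..14 (14 terms) gives 189833.

189833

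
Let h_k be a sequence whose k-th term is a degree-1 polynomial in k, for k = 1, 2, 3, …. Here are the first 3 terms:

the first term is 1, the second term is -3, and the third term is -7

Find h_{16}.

1st diffs: -4, -4 (constant).
So h_k = -4k + 5.
Evaluating at k = 16 gives h_{16} = -59.

-59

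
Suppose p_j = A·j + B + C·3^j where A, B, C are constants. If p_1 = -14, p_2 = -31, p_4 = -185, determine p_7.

-4412

Plug in j = 1, 2, 4: A + B + 3C = -14; 2A + B + 9C = -31; 4A + B + 81C = -185.
Subtracting the first from the second: A + 6C = -17.
Subtracting the second from the third: 2A + 72C = -154.
Solving: C = -2, A = -5, then B = -3.
Therefore p_7 = -35 + (-3) + (-2)·2187 = -4412.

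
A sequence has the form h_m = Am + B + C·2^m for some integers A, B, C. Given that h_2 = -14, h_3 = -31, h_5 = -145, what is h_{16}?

-327632

The three given values yield: 2A + B + 4C = -14; 3A + B + 8C = -31; 5A + B + 32C = -145.
Subtracting the first from the second: A + 4C = -17.
Subtracting the second from the third: 2A + 24C = -114.
Solving: C = -5, A = 3, then B = 0.
So h_m = 3·m + 0 + (-5)·2^m; at m=16 this is -327632.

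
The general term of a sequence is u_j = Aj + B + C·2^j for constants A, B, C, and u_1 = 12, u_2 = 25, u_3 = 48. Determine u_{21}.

10485822

Plug in j = 1, 2, 3: A + B + 2C = 12; 2A + B + 4C = 25; 3A + B + 8C = 48.
Subtracting the first from the second: A + 2C = 13.
Subtracting the second from the third: A + 4C = 23.
Solving: C = 5, A = 3, then B = -1.
Hence u_{21} = 3·21 + (-1) + 5·2097152 = 10485822.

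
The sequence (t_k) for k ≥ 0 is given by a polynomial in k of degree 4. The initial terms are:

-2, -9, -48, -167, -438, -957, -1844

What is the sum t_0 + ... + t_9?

-20303

1st diffs: -7, -39, -119, -271, -519, -887.
2nd diffs: -32, -80, -152, -248, -368.
3rd diffs: -48, -72, -96, -120.
4th diffs: -24, -24, -24 (constant).
Newton forward-difference form: t_k = -2 + (-7)·C(k,1) + (-32)·C(k,2) + (-48)·C(k,3) + (-24)·C(k,4).
Continuing: -3243, -5322, -8273.
Summing k = 0..9 (10 terms) gives -20303.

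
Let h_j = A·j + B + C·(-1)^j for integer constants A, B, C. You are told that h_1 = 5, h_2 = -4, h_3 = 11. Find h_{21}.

Plug in j = 1, 2, 3: A + B - C = 5; 2A + B + C = -4; 3A + B - C = 11.
Subtracting the first from the second: A + 2C = -9.
Subtracting the second from the third: A - 2C = 15.
Solving: C = -6, A = 3, then B = -4.
So h_j = 3·j + (-4) + (-6)·(-1)^j; at j=21 this is 65.

65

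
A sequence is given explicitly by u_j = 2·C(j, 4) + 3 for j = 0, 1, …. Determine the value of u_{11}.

663

C(11, 4) = 330, so u_{11} = 663.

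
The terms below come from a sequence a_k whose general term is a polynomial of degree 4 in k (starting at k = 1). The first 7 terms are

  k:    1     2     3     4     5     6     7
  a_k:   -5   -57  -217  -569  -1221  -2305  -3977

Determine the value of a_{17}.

1st diffs: -52, -160, -352, -652, -1084, -1672.
2nd diffs: -108, -192, -300, -432, -588.
3rd diffs: -84, -108, -132, -156.
4th diffs: -24, -24, -24 (constant).
So a_k = -k^4 - 4k^3 - 5k^2 + 6k - 1.
Evaluating at k = 17 gives a_{17} = -104517.

-104517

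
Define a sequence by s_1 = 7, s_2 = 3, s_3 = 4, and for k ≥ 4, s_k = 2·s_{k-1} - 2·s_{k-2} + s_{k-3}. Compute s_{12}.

12

Step forward from the initial values:
s_4 = 9;  s_5 = 13;  s_6 = 12;  s_7 = 7;  s_8 = 3;  s_9 = 4;  s_{10} = 9;  s_{11} = 13;  s_{12} = 12.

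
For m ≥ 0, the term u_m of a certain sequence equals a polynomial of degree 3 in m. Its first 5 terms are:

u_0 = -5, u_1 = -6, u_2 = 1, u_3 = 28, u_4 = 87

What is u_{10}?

1st diffs: -1, 7, 27, 59.
2nd diffs: 8, 20, 32.
3rd diffs: 12, 12 (constant).
Newton forward-difference form: u_m = -5 + (-1)·C(m,1) + 8·C(m,2) + 12·C(m,3).
At m = 10: m = 10, so u_{10} = -5 - 10 + 360 + 1440 = 1785.

1785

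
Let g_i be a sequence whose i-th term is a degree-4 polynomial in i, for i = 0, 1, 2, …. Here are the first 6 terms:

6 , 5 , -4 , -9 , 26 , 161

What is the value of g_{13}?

19961

1st diffs: -1, -9, -5, 35, 135.
2nd diffs: -8, 4, 40, 100.
3rd diffs: 12, 36, 60.
4th diffs: 24, 24 (constant).
Newton forward-difference form: g_i = 6 + (-1)·C(i,1) + (-8)·C(i,2) + 12·C(i,3) + 24·C(i,4).
At i = 13: i = 13, so g_{13} = 6 - 13 - 624 + 3432 + 17160 = 19961.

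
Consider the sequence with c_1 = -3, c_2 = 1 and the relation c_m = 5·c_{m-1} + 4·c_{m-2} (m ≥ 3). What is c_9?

-192663

c_3 = -7;  c_4 = -31;  c_5 = -183;  c_6 = -1039;  c_7 = -5927;  c_8 = -33791;  c_9 = -192663.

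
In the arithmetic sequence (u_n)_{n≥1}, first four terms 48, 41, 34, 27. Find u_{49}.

-288

Common difference d = -7.
u_n = 48 + (n - 1)·(-7).
u_{49} = 48 + 48·(-7) = -288.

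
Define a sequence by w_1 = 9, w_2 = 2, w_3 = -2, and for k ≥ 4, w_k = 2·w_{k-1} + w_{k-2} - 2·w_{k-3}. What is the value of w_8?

-460

Compute successive terms:
w_4 = -20;  w_5 = -46;  w_6 = -108;  w_7 = -222;  w_8 = -460.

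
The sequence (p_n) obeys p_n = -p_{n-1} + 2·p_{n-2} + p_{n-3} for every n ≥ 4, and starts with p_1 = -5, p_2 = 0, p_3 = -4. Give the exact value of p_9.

-42

p_4 = -1, p_5 = -7, p_6 = 1, p_7 = -16, p_8 = 11, p_9 = -42.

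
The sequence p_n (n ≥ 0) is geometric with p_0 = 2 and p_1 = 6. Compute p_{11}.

Common ratio r = 3.
p_n = 2·3^(n-0).
p_{11} = 2·3^11 = 354294.

354294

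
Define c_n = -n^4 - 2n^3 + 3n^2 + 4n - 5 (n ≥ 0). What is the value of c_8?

c_8 = -1·8^4 - 2·8^3 + 3·8^2 + 4·8 - 5 = -4901.

-4901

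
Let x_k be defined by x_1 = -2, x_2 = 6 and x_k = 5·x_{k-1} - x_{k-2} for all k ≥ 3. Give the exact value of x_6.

x_3 = 32, x_4 = 154, x_5 = 738, x_6 = 3536.

3536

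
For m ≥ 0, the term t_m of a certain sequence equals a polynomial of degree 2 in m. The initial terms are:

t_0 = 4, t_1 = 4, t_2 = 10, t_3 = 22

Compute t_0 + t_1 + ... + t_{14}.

1st diffs: 0, 6, 12.
2nd diffs: 6, 6 (constant).
Newton forward-difference form: t_m = 4 + 6·C(m,2).
Continuing: …, 40, 64, 94, 130, …, t_{14} = 550.
Summing m = 0..14 (15 terms) gives 2790.

2790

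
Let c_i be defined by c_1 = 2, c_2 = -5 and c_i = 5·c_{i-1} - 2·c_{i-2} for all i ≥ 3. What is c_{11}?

Iterate the recurrence:
c_3 = -29, c_4 = -135, c_5 = -617, c_6 = -2815, c_7 = -12841, c_8 = -58575, c_9 = -267193, c_{10} = -1218815, c_{11} = -5559689.

-5559689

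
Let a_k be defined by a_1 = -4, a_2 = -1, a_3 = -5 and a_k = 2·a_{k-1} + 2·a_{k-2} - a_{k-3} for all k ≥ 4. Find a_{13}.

-52420

Applying the relation repeatedly:
a_4 = -8;  a_5 = -25;  a_6 = -61;  a_7 = -164;  a_8 = -425;  a_9 = -1117;  a_{10} = -2920;  a_{11} = -7649;  a_{12} = -20021;  a_{13} = -52420.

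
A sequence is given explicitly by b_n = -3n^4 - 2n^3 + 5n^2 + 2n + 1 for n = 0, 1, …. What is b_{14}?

-119727

b_{14} = -3·14^4 - 2·14^3 + 5·14^2 + 2·14 + 1 = -119727.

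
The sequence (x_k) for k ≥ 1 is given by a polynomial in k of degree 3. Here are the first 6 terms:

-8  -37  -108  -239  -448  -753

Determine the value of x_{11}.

1st diffs: -29, -71, -131, -209, -305.
2nd diffs: -42, -60, -78, -96.
3rd diffs: -18, -18, -18 (constant).
Newton forward-difference form: x_k = -8 + (-29)·C(k-1,1) + (-42)·C(k-1,2) + (-18)·C(k-1,3).
At k = 11: k-1 = 10, so x_{11} = -8 - 290 - 1890 - 2160 = -4348.

-4348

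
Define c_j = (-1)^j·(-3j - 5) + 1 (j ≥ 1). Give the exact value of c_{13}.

(-1)^13 = -1; -3j - 5 at j=13 is -44; so c_{13} = 45.

45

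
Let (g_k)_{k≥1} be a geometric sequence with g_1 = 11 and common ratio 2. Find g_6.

352

g_k = 11·2^(k-1).
g_6 = 11·2^5 = 352.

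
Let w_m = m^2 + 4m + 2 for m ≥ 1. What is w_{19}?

439

w_{19} = 1·19^2 + 4·19 + 2 = 439.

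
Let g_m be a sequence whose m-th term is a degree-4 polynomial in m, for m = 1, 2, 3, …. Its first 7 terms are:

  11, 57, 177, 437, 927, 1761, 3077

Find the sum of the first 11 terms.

47729

1st diffs: 46, 120, 260, 490, 834, 1316.
2nd diffs: 74, 140, 230, 344, 482.
3rd diffs: 66, 90, 114, 138.
4th diffs: 24, 24, 24 (constant).
So g_m = m^4 + m^3 + 6m^2 + 6m - 3.
Continuing: 5037, 7827, 11657, 16761.
Summing m = 1..11 (11 terms) gives 47729.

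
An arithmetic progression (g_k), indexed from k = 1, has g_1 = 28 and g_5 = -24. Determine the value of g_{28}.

Common difference d = (-24 - 28) / (5 - 1) = -13.
g_k = 28 + (k - 1)·(-13).
g_{28} = 28 + 27·(-13) = -323.

-323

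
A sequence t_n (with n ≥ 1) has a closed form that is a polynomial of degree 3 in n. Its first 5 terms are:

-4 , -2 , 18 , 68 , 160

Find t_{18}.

1st diffs: 2, 20, 50, 92.
2nd diffs: 18, 30, 42.
3rd diffs: 12, 12 (constant).
Newton forward-difference form: t_n = -4 + 2·C(n-1,1) + 18·C(n-1,2) + 12·C(n-1,3).
At n = 18: n-1 = 17, so t_{18} = -4 + 34 + 2448 + 8160 = 10638.

10638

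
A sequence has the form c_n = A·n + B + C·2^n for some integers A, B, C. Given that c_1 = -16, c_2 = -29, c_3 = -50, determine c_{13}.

-32836

Write the equations: A + B + 2C = -16; 2A + B + 4C = -29; 3A + B + 8C = -50.
Subtracting the first from the second: A + 2C = -13.
Subtracting the second from the third: A + 4C = -21.
Solving: C = -4, A = -5, then B = -3.
Hence c_{13} = -5·13 + (-3) + (-4)·8192 = -32836.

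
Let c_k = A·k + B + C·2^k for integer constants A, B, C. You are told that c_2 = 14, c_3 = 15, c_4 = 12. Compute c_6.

Write the equations: 2A + B + 4C = 14; 3A + B + 8C = 15; 4A + B + 16C = 12.
Subtracting the first from the second: A + 4C = 1.
Subtracting the second from the third: A + 8C = -3.
Solving: C = -1, A = 5, then B = 8.
Hence c_6 = 5·6 + 8 + (-1)·64 = -26.

-26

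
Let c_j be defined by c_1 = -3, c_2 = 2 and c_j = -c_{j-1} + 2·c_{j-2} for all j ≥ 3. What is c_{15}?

Iterate the recurrence:
c_3 = -8, c_4 = 12, c_5 = -28, …, c_{12} = 3412, c_{13} = -6828, c_{14} = 13652, c_{15} = -27308.
(Characteristic roots are 1 and -2.)

-27308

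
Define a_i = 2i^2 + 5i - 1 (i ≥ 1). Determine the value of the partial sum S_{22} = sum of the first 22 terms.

8833

Over i = 1..22: Σi = 253, Σi² = 3795.
Total = (2)·3795 + (5)·253 + (-1)·22 = 8833.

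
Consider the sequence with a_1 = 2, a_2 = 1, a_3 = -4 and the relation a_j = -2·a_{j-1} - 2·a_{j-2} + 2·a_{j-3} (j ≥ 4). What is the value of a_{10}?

Applying the relation repeatedly:
a_4 = 10;  a_5 = -10;  a_6 = -8;  a_7 = 56;  a_8 = -116;  a_9 = 104;  a_{10} = 136.

136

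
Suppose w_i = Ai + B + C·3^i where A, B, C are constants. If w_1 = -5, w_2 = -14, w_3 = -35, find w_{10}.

Write the equations: A + B + 3C = -5; 2A + B + 9C = -14; 3A + B + 27C = -35.
Subtracting the first from the second: A + 6C = -9.
Subtracting the second from the third: A + 18C = -21.
Solving: C = -1, A = -3, then B = 1.
Hence w_{10} = -3·10 + 1 + (-1)·59049 = -59078.

-59078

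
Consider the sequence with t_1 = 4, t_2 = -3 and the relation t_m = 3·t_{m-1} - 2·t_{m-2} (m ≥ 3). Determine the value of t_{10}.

-3573

Compute successive terms:
t_3 = -17;  t_4 = -45;  t_5 = -101;  t_6 = -213;  t_7 = -437;  t_8 = -885;  t_9 = -1781;  t_{10} = -3573.
(Characteristic roots are 2 and 1.)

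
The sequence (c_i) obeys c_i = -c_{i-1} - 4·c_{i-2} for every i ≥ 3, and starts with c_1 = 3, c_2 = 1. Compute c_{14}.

Step forward from the initial values:
c_3 = -13  c_4 = 9  c_5 = 43  …  c_{11} = 1747  c_{12} = 4649  c_{13} = -11637  c_{14} = -6959.

-6959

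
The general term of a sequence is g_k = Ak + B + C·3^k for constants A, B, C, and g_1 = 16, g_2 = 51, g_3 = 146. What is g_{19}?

5811307426

At k = 1, 2, 3: A + B + 3C = 16; 2A + B + 9C = 51; 3A + B + 27C = 146.
Subtracting the first from the second: A + 6C = 35.
Subtracting the second from the third: A + 18C = 95.
Solving: C = 5, A = 5, then B = -4.
Hence g_{19} = 5·19 + (-4) + 5·1162261467 = 5811307426.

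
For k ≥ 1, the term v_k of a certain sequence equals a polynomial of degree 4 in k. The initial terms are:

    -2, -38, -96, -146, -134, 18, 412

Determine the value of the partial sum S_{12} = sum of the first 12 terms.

1st diffs: -36, -58, -50, 12, 152, 394.
2nd diffs: -22, 8, 62, 140, 242.
3rd diffs: 30, 54, 78, 102.
4th diffs: 24, 24, 24 (constant).
Newton forward-difference form: v_k = -2 + (-36)·C(k-1,1) + (-22)·C(k-1,2) + 30·C(k-1,3) + 24·C(k-1,4).
Continuing: …, 1174, 2454, 4426, 7288, …, v_{12} = 11262.
Summing k = 1..12 (12 terms) gives 26618.

26618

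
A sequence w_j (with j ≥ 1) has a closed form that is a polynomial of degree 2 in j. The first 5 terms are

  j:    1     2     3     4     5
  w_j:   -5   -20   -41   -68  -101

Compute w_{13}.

1st diffs: -15, -21, -27, -33.
2nd diffs: -6, -6, -6 (constant).
So w_j = -3j^2 - 6j + 4.
Evaluating at j = 13 gives w_{13} = -581.

-581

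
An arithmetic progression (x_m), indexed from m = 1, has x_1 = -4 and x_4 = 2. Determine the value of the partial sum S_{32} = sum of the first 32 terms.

Common difference d = (2 - (-4)) / (4 - 1) = 2.
x_m = -4 + (m - 1)·2.
x_{32} = 58; S = 32·(-4 + 58)/2 = 864.

864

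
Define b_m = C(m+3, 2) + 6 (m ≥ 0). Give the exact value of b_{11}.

97

C(14, 2) = 91, so b_{11} = 97.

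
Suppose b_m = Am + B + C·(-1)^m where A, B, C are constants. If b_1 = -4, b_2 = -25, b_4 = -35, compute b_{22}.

-125

The three given values yield: A + B - C = -4; 2A + B + C = -25; 4A + B + C = -35.
Subtracting the first from the second: A + 2C = -21.
Subtracting the second from the third: 2A = -10.
Solving: C = -8, A = -5, then B = -7.
Therefore b_{22} = -110 + (-7) + (-8)·1 = -125.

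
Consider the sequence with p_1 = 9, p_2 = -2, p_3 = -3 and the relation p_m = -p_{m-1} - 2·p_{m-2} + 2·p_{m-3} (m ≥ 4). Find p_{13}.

Applying the relation repeatedly:
p_4 = 25; p_5 = -23; p_6 = -33; p_7 = 129; p_8 = -109; p_9 = -215; p_{10} = 691; p_{11} = -479; p_{12} = -1333; p_{13} = 3673.

3673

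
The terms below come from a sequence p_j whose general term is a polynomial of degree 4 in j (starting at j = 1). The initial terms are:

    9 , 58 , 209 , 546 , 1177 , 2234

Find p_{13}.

1st diffs: 49, 151, 337, 631, 1057.
2nd diffs: 102, 186, 294, 426.
3rd diffs: 84, 108, 132.
4th diffs: 24, 24 (constant).
Newton forward-difference form: p_j = 9 + 49·C(j-1,1) + 102·C(j-1,2) + 84·C(j-1,3) + 24·C(j-1,4).
At j = 13: j-1 = 12, so p_{13} = 9 + 588 + 6732 + 18480 + 11880 = 37689.

37689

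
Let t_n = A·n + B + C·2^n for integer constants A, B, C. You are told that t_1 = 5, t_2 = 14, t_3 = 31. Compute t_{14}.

65546

The three given values yield: A + B + 2C = 5; 2A + B + 4C = 14; 3A + B + 8C = 31.
Subtracting the first from the second: A + 2C = 9.
Subtracting the second from the third: A + 4C = 17.
Solving: C = 4, A = 1, then B = -4.
Therefore t_{14} = 14 + (-4) + 4·16384 = 65546.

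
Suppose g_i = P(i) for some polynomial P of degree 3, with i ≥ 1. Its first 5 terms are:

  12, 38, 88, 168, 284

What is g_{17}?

1st diffs: 26, 50, 80, 116.
2nd diffs: 24, 30, 36.
3rd diffs: 6, 6 (constant).
Newton forward-difference form: g_i = 12 + 26·C(i-1,1) + 24·C(i-1,2) + 6·C(i-1,3).
At i = 17: i-1 = 16, so g_{17} = 12 + 416 + 2880 + 3360 = 6668.

6668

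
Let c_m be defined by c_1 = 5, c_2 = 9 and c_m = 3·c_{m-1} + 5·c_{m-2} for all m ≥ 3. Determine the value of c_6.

Step forward from the initial values:
c_3 = 52;  c_4 = 201;  c_5 = 863;  c_6 = 3594.

3594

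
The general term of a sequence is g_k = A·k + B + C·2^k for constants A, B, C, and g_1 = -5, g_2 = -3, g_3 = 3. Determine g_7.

235

The three given values yield: A + B + 2C = -5; 2A + B + 4C = -3; 3A + B + 8C = 3.
Subtracting the first from the second: A + 2C = 2.
Subtracting the second from the third: A + 4C = 6.
Solving: C = 2, A = -2, then B = -7.
So g_k = -2·k + (-7) + 2·2^k; at k=7 this is 235.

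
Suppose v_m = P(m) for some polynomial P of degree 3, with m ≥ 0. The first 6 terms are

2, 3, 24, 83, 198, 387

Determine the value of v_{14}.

1st diffs: 1, 21, 59, 115, 189.
2nd diffs: 20, 38, 56, 74.
3rd diffs: 18, 18, 18 (constant).
Newton forward-difference form: v_m = 2 + 1·C(m,1) + 20·C(m,2) + 18·C(m,3).
At m = 14: m = 14, so v_{14} = 2 + 14 + 1820 + 6552 = 8388.

8388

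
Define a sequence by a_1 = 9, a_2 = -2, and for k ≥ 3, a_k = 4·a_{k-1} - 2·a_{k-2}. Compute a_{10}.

Step forward from the initial values:
a_3 = -26, a_4 = -100, a_5 = -348, a_6 = -1192, a_7 = -4072, a_8 = -13904, a_9 = -47472, a_{10} = -162080.

-162080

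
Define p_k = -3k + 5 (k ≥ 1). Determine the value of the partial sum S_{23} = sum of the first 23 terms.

-713

Over k = 1..23: Σk = 276.
Total = (-3)·276 + (5)·23 = -713.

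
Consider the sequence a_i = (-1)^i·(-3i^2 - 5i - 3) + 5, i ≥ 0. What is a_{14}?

-656

(-1)^14 = 1; -3i^2 - 5i - 3 at i=14 is -661; so a_{14} = -656.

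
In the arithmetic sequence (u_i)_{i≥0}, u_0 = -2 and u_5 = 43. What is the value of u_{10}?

88

Common difference d = (43 - (-2)) / (5 - 0) = 9.
u_i = -2 + (i - 0)·9.
u_{10} = -2 + 10·9 = 88.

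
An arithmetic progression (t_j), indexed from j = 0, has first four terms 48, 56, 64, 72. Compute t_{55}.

Common difference d = 8.
t_j = 48 + (j - 0)·8.
t_{55} = 48 + 55·8 = 488.

488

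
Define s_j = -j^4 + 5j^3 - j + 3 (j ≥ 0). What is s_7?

s_7 = -1·7^4 + 5·7^3 - 1·7 + 3 = -690.

-690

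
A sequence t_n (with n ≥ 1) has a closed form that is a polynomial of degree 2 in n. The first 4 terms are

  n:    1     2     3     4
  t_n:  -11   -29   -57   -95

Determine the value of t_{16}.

-1331

1st diffs: -18, -28, -38.
2nd diffs: -10, -10 (constant).
Newton forward-difference form: t_n = -11 + (-18)·C(n-1,1) + (-10)·C(n-1,2).
At n = 16: n-1 = 15, so t_{16} = -11 - 270 - 1050 = -1331.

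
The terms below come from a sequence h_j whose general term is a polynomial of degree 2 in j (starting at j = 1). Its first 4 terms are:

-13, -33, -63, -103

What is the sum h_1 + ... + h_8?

1st diffs: -20, -30, -40.
2nd diffs: -10, -10 (constant).
So h_j = -5j^2 - 5j - 3.
Continuing: -153, -213, -283, -363.
Summing j = 1..8 (8 terms) gives -1224.

-1224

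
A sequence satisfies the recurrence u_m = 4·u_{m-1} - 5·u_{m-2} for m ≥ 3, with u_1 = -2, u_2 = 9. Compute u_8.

Applying the relation repeatedly:
u_3 = 46  u_4 = 139  u_5 = 326  u_6 = 609  u_7 = 806  u_8 = 179.

179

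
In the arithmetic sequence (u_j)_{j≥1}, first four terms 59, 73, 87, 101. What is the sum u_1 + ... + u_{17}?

Common difference d = 14.
u_j = 59 + (j - 1)·14.
u_{17} = 283; S = 17·(59 + 283)/2 = 2907.

2907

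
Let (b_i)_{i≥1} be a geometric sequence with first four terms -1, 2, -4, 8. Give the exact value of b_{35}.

-17179869184

Common ratio r = -2.
b_i = (-1)·(-2)^(i-1).
b_{35} = (-1)·(-2)^34 = -17179869184.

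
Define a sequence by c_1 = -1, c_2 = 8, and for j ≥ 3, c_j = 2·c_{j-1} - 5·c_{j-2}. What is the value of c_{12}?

-18358

Step forward from the initial values:
c_3 = 21, c_4 = 2, c_5 = -101, c_6 = -212, c_7 = 81, c_8 = 1222, c_9 = 2039, c_{10} = -2032, c_{11} = -14259, c_{12} = -18358.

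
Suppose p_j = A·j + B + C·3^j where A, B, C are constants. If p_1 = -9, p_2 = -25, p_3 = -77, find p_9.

The three given values yield: A + B + 3C = -9; 2A + B + 9C = -25; 3A + B + 27C = -77.
Subtracting the first from the second: A + 6C = -16.
Subtracting the second from the third: A + 18C = -52.
Solving: C = -3, A = 2, then B = -2.
Therefore p_9 = 18 + (-2) + (-3)·19683 = -59033.

-59033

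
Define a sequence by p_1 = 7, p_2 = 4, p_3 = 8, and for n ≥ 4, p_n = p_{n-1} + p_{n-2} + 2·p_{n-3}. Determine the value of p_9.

Compute successive terms:
p_4 = 26; p_5 = 42; p_6 = 84; p_7 = 178; p_8 = 346; p_9 = 692.

692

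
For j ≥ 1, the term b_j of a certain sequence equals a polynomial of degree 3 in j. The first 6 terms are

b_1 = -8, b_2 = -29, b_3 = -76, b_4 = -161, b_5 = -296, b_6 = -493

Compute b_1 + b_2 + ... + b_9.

1st diffs: -21, -47, -85, -135, -197.
2nd diffs: -26, -38, -50, -62.
3rd diffs: -12, -12, -12 (constant).
So b_j = -2j^3 - j^2 - 4j - 1.
Continuing: -764, -1121, -1576.
Summing j = 1..9 (9 terms) gives -4524.

-4524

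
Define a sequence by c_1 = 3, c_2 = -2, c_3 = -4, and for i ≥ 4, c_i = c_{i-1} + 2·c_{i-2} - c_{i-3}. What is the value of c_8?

-111

Compute successive terms:
c_4 = -11; c_5 = -17; c_6 = -35; c_7 = -58; c_8 = -111.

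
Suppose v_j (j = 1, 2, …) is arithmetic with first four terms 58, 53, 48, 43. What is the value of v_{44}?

Common difference d = -5.
v_j = 58 + (j - 1)·(-5).
v_{44} = 58 + 43·(-5) = -157.

-157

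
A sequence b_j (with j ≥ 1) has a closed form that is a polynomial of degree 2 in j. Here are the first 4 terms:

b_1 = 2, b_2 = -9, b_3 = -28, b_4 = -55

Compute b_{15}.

-880

1st diffs: -11, -19, -27.
2nd diffs: -8, -8 (constant).
Newton forward-difference form: b_j = 2 + (-11)·C(j-1,1) + (-8)·C(j-1,2).
At j = 15: j-1 = 14, so b_{15} = 2 - 154 - 728 = -880.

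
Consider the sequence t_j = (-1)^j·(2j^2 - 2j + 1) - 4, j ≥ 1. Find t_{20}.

(-1)^20 = 1; 2j^2 - 2j + 1 at j=20 is 761; so t_{20} = 757.

757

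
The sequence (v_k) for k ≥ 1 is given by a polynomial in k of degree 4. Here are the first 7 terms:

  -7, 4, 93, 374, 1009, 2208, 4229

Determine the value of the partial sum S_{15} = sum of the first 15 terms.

336294

1st diffs: 11, 89, 281, 635, 1199, 2021.
2nd diffs: 78, 192, 354, 564, 822.
3rd diffs: 114, 162, 210, 258.
4th diffs: 48, 48, 48 (constant).
Newton forward-difference form: v_k = -7 + 11·C(k-1,1) + 78·C(k-1,2) + 114·C(k-1,3) + 48·C(k-1,4).
Continuing: …, 7378, 12009, 18524, 27373, …, v_{15} = 96789.
Summing k = 1..15 (15 terms) gives 336294.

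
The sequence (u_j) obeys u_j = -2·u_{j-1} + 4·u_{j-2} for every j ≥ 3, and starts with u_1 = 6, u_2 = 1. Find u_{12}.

-584704

Step forward from the initial values:
u_3 = 22;  u_4 = -40;  u_5 = 168;  u_6 = -496;  u_7 = 1664;  u_8 = -5312;  u_9 = 17280;  u_{10} = -55808;  u_{11} = 180736;  u_{12} = -584704.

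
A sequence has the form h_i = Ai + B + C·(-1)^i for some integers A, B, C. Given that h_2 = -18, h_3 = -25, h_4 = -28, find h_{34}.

Plug in i = 2, 3, 4: 2A + B + C = -18; 3A + B - C = -25; 4A + B + C = -28.
Subtracting the first from the second: A - 2C = -7.
Subtracting the second from the third: A + 2C = -3.
Solving: C = 1, A = -5, then B = -9.
Therefore h_{34} = -170 + (-9) + 1·1 = -178.

-178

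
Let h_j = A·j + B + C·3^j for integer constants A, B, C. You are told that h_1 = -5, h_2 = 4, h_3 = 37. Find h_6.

The three given values yield: A + B + 3C = -5; 2A + B + 9C = 4; 3A + B + 27C = 37.
Subtracting the first from the second: A + 6C = 9.
Subtracting the second from the third: A + 18C = 33.
Solving: C = 2, A = -3, then B = -8.
Therefore h_6 = -18 + (-8) + 2·729 = 1432.

1432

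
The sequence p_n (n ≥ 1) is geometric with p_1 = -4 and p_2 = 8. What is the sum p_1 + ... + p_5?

Common ratio r = -2.
p_n = (-4)·(-2)^(n-1).
S = (-4)·((-2)^5 - 1)/(-2 - 1) = (-4)·(-32 - 1)/(-3) = -44.

-44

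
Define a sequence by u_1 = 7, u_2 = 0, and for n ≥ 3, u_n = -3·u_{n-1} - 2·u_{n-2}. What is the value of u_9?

Step forward from the initial values:
u_3 = -14  u_4 = 42  u_5 = -98  u_6 = 210  u_7 = -434  u_8 = 882  u_9 = -1778.
(Characteristic roots are -1 and -2.)

-1778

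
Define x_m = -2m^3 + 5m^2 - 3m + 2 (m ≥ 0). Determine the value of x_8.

-726

x_8 = -2·8^3 + 5·8^2 - 3·8 + 2 = -726.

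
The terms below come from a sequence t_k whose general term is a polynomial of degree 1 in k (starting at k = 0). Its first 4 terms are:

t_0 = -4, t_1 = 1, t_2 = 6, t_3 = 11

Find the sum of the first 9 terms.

144

1st diffs: 5, 5, 5 (constant).
So t_k = 5k - 4.
Continuing: …, 16, 21, 26, 31, …, t_8 = 36.
Summing k = 0..8 (9 terms) gives 144.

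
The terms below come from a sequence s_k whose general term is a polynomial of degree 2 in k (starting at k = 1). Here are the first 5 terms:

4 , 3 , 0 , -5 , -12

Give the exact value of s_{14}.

-165

1st diffs: -1, -3, -5, -7.
2nd diffs: -2, -2, -2 (constant).
Newton forward-difference form: s_k = 4 + (-1)·C(k-1,1) + (-2)·C(k-1,2).
At k = 14: k-1 = 13, so s_{14} = 4 - 13 - 156 = -165.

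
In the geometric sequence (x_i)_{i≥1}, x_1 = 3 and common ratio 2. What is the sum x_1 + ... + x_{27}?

402653181

x_i = 3·2^(i-1).
S = 3·(2^27 - 1)/(2 - 1) = 3·(134217728 - 1)/(1) = 402653181.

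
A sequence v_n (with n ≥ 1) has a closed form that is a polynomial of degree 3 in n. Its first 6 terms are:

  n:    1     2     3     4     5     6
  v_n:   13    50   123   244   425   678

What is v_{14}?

6734

1st diffs: 37, 73, 121, 181, 253.
2nd diffs: 36, 48, 60, 72.
3rd diffs: 12, 12, 12 (constant).
So v_n = 2n^3 + 6n^2 + 5n.
Evaluating at n = 14 gives v_{14} = 6734.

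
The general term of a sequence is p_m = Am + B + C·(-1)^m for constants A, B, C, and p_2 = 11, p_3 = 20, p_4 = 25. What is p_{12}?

81

Plug in m = 2, 3, 4: 2A + B + C = 11; 3A + B - C = 20; 4A + B + C = 25.
Subtracting the first from the second: A - 2C = 9.
Subtracting the second from the third: A + 2C = 5.
Solving: C = -1, A = 7, then B = -2.
Therefore p_{12} = 84 + (-2) + (-1)·1 = 81.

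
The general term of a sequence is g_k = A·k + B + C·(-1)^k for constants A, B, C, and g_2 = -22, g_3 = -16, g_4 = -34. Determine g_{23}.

Plug in k = 2, 3, 4: 2A + B + C = -22; 3A + B - C = -16; 4A + B + C = -34.
Subtracting the first from the second: A - 2C = 6.
Subtracting the second from the third: A + 2C = -18.
Solving: C = -6, A = -6, then B = -4.
So g_k = -6·k + (-4) + (-6)·(-1)^k; at k=23 this is -136.

-136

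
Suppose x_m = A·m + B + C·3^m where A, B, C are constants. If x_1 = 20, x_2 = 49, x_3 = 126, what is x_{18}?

1549682049

The three given values yield: A + B + 3C = 20; 2A + B + 9C = 49; 3A + B + 27C = 126.
Subtracting the first from the second: A + 6C = 29.
Subtracting the second from the third: A + 18C = 77.
Solving: C = 4, A = 5, then B = 3.
So x_m = 5·m + 3 + 4·3^m; at m=18 this is 1549682049.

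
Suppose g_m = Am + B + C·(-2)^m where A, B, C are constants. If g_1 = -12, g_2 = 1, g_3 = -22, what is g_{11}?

At m = 1, 2, 3: A + B - 2C = -12; 2A + B + 4C = 1; 3A + B - 8C = -22.
Subtracting the first from the second: A + 6C = 13.
Subtracting the second from the third: A - 12C = -23.
Solving: C = 2, A = 1, then B = -9.
Therefore g_{11} = 11 + (-9) + 2·(-2048) = -4094.

-4094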